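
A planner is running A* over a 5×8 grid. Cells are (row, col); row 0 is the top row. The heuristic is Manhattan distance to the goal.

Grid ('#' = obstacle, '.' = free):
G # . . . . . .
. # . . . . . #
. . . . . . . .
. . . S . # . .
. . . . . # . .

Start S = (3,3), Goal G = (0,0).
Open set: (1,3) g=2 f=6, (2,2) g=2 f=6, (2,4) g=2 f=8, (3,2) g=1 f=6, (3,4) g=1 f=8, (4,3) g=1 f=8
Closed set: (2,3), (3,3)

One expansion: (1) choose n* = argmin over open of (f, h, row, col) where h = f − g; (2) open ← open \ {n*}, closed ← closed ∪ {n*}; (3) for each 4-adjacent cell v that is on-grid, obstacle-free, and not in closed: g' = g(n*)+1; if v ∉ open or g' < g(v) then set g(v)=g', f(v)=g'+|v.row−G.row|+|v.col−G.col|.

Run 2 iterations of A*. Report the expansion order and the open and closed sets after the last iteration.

order=[(1,3) → (0,3)]; open=[(0,2) g=4 f=6, (0,4) g=4 f=8, (1,2) g=3 f=6, (1,4) g=3 f=8, (2,2) g=2 f=6, (2,4) g=2 f=8, (3,2) g=1 f=6, (3,4) g=1 f=8, (4,3) g=1 f=8]; closed=[(0,3), (1,3), (2,3), (3,3)]

step 1: expand (1,3) (f=6, h=4) → closed; open now [(0,3) g=3 f=6, (1,2) g=3 f=6, (1,4) g=3 f=8, (2,2) g=2 f=6, (2,4) g=2 f=8, (3,2) g=1 f=6, (3,4) g=1 f=8, (4,3) g=1 f=8]
step 2: expand (0,3) (f=6, h=3) → closed; open now [(0,2) g=4 f=6, (0,4) g=4 f=8, (1,2) g=3 f=6, (1,4) g=3 f=8, (2,2) g=2 f=6, (2,4) g=2 f=8, (3,2) g=1 f=6, (3,4) g=1 f=8, (4,3) g=1 f=8]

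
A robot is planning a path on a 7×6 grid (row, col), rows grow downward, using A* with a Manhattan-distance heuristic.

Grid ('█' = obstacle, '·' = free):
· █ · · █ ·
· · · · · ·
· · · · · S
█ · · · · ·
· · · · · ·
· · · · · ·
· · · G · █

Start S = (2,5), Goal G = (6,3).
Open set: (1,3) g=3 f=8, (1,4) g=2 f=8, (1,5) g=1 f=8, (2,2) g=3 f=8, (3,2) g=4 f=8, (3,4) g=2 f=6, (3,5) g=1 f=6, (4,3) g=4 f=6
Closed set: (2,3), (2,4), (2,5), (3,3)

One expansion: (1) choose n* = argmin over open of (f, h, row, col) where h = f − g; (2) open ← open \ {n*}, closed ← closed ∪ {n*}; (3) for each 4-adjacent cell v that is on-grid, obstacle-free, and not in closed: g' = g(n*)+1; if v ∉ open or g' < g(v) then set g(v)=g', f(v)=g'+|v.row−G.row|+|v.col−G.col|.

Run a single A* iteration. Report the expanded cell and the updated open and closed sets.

step 1: expand (4,3) (f=6, h=2) → closed; open now [(1,3) g=3 f=8, (1,4) g=2 f=8, (1,5) g=1 f=8, (2,2) g=3 f=8, (3,2) g=4 f=8, (3,4) g=2 f=6, (3,5) g=1 f=6, (4,2) g=5 f=8, (4,4) g=5 f=8, (5,3) g=5 f=6]

expanded=(4,3); open=[(1,3) g=3 f=8, (1,4) g=2 f=8, (1,5) g=1 f=8, (2,2) g=3 f=8, (3,2) g=4 f=8, (3,4) g=2 f=6, (3,5) g=1 f=6, (4,2) g=5 f=8, (4,4) g=5 f=8, (5,3) g=5 f=6]; closed=[(2,3), (2,4), (2,5), (3,3), (4,3)]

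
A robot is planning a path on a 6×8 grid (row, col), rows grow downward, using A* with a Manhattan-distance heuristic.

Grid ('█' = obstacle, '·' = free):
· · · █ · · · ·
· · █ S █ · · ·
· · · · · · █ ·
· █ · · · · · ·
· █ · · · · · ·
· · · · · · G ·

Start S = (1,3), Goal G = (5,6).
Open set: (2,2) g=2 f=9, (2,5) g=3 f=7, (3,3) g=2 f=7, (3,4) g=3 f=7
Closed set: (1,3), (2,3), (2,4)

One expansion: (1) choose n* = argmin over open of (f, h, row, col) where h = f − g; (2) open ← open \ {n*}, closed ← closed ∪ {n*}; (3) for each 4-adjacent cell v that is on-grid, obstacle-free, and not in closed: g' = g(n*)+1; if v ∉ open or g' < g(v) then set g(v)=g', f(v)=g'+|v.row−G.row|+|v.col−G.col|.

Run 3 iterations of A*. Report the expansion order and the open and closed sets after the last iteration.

step 1: expand (2,5) (f=7, h=4) → closed; open now [(1,5) g=4 f=9, (2,2) g=2 f=9, (3,3) g=2 f=7, (3,4) g=3 f=7, (3,5) g=4 f=7]
step 2: expand (3,5) (f=7, h=3) → closed; open now [(1,5) g=4 f=9, (2,2) g=2 f=9, (3,3) g=2 f=7, (3,4) g=3 f=7, (3,6) g=5 f=7, (4,5) g=5 f=7]
step 3: expand (3,6) (f=7, h=2) → closed; open now [(1,5) g=4 f=9, (2,2) g=2 f=9, (3,3) g=2 f=7, (3,4) g=3 f=7, (3,7) g=6 f=9, (4,5) g=5 f=7, (4,6) g=6 f=7]

order=[(2,5) → (3,5) → (3,6)]; open=[(1,5) g=4 f=9, (2,2) g=2 f=9, (3,3) g=2 f=7, (3,4) g=3 f=7, (3,7) g=6 f=9, (4,5) g=5 f=7, (4,6) g=6 f=7]; closed=[(1,3), (2,3), (2,4), (2,5), (3,5), (3,6)]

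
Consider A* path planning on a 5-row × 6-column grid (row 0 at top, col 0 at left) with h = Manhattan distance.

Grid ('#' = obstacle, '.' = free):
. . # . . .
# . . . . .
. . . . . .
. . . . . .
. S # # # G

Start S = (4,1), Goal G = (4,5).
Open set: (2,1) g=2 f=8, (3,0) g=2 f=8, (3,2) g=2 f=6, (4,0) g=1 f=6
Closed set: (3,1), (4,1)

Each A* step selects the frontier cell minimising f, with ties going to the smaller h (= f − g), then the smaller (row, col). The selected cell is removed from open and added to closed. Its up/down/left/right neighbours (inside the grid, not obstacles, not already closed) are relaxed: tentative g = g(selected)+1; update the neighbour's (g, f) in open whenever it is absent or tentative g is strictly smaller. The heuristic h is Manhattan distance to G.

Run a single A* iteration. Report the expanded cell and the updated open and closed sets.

step 1: expand (3,2) (f=6, h=4) → closed; open now [(2,1) g=2 f=8, (2,2) g=3 f=8, (3,0) g=2 f=8, (3,3) g=3 f=6, (4,0) g=1 f=6]

expanded=(3,2); open=[(2,1) g=2 f=8, (2,2) g=3 f=8, (3,0) g=2 f=8, (3,3) g=3 f=6, (4,0) g=1 f=6]; closed=[(3,1), (3,2), (4,1)]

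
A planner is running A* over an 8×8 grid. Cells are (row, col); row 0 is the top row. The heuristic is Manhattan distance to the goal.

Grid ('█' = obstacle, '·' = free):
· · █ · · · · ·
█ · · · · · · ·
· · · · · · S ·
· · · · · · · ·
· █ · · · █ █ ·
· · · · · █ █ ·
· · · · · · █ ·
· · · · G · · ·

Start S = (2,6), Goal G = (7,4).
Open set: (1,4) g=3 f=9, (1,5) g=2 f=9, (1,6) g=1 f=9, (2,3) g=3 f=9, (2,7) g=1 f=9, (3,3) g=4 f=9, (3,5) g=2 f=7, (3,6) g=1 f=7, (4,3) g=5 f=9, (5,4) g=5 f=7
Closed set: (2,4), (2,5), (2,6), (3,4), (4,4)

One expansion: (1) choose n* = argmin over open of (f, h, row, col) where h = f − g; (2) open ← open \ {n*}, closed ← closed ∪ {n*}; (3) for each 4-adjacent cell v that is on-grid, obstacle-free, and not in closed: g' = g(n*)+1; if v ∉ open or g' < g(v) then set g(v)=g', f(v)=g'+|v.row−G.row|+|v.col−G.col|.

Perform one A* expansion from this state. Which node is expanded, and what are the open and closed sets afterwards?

expanded=(5,4); open=[(1,4) g=3 f=9, (1,5) g=2 f=9, (1,6) g=1 f=9, (2,3) g=3 f=9, (2,7) g=1 f=9, (3,3) g=4 f=9, (3,5) g=2 f=7, (3,6) g=1 f=7, (4,3) g=5 f=9, (5,3) g=6 f=9, (6,4) g=6 f=7]; closed=[(2,4), (2,5), (2,6), (3,4), (4,4), (5,4)]

step 1: expand (5,4) (f=7, h=2) → closed; open now [(1,4) g=3 f=9, (1,5) g=2 f=9, (1,6) g=1 f=9, (2,3) g=3 f=9, (2,7) g=1 f=9, (3,3) g=4 f=9, (3,5) g=2 f=7, (3,6) g=1 f=7, (4,3) g=5 f=9, (5,3) g=6 f=9, (6,4) g=6 f=7]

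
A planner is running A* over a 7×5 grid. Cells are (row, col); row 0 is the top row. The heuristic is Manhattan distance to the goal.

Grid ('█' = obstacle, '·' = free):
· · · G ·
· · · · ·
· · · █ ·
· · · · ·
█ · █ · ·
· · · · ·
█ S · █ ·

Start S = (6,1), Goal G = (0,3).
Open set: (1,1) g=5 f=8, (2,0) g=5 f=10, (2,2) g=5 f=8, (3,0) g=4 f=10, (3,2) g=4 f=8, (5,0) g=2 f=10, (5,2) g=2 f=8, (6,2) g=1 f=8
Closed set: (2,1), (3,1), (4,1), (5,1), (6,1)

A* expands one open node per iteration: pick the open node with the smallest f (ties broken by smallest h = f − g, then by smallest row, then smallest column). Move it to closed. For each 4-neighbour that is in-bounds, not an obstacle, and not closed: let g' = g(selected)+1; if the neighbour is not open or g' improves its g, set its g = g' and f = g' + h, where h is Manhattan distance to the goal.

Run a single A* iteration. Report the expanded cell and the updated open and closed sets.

step 1: expand (1,1) (f=8, h=3) → closed; open now [(0,1) g=6 f=8, (1,0) g=6 f=10, (1,2) g=6 f=8, (2,0) g=5 f=10, (2,2) g=5 f=8, (3,0) g=4 f=10, (3,2) g=4 f=8, (5,0) g=2 f=10, (5,2) g=2 f=8, (6,2) g=1 f=8]

expanded=(1,1); open=[(0,1) g=6 f=8, (1,0) g=6 f=10, (1,2) g=6 f=8, (2,0) g=5 f=10, (2,2) g=5 f=8, (3,0) g=4 f=10, (3,2) g=4 f=8, (5,0) g=2 f=10, (5,2) g=2 f=8, (6,2) g=1 f=8]; closed=[(1,1), (2,1), (3,1), (4,1), (5,1), (6,1)]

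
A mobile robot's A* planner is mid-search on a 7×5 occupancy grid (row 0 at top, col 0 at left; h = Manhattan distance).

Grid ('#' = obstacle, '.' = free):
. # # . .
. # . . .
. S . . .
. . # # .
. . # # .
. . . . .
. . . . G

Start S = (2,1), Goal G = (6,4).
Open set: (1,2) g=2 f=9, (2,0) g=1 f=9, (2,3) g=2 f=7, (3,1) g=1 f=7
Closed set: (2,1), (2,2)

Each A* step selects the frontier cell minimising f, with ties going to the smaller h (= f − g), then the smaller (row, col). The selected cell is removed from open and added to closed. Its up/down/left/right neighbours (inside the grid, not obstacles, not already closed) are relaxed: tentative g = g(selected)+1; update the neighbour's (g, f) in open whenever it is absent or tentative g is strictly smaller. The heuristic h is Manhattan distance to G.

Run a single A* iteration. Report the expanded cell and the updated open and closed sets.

step 1: expand (2,3) (f=7, h=5) → closed; open now [(1,2) g=2 f=9, (1,3) g=3 f=9, (2,0) g=1 f=9, (2,4) g=3 f=7, (3,1) g=1 f=7]

expanded=(2,3); open=[(1,2) g=2 f=9, (1,3) g=3 f=9, (2,0) g=1 f=9, (2,4) g=3 f=7, (3,1) g=1 f=7]; closed=[(2,1), (2,2), (2,3)]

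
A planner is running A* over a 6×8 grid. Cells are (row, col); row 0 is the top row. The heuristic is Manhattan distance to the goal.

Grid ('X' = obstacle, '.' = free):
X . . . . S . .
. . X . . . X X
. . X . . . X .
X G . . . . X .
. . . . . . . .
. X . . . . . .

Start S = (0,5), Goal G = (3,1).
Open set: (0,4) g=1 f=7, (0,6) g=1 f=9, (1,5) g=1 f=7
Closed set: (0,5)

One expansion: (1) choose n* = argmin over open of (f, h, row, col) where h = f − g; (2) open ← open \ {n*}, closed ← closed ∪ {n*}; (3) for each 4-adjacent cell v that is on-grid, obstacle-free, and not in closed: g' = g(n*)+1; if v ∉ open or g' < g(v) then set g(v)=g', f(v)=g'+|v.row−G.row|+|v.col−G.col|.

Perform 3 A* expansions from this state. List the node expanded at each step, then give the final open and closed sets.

step 1: expand (0,4) (f=7, h=6) → closed; open now [(0,3) g=2 f=7, (0,6) g=1 f=9, (1,4) g=2 f=7, (1,5) g=1 f=7]
step 2: expand (0,3) (f=7, h=5) → closed; open now [(0,2) g=3 f=7, (0,6) g=1 f=9, (1,3) g=3 f=7, (1,4) g=2 f=7, (1,5) g=1 f=7]
step 3: expand (0,2) (f=7, h=4) → closed; open now [(0,1) g=4 f=7, (0,6) g=1 f=9, (1,3) g=3 f=7, (1,4) g=2 f=7, (1,5) g=1 f=7]

order=[(0,4) → (0,3) → (0,2)]; open=[(0,1) g=4 f=7, (0,6) g=1 f=9, (1,3) g=3 f=7, (1,4) g=2 f=7, (1,5) g=1 f=7]; closed=[(0,2), (0,3), (0,4), (0,5)]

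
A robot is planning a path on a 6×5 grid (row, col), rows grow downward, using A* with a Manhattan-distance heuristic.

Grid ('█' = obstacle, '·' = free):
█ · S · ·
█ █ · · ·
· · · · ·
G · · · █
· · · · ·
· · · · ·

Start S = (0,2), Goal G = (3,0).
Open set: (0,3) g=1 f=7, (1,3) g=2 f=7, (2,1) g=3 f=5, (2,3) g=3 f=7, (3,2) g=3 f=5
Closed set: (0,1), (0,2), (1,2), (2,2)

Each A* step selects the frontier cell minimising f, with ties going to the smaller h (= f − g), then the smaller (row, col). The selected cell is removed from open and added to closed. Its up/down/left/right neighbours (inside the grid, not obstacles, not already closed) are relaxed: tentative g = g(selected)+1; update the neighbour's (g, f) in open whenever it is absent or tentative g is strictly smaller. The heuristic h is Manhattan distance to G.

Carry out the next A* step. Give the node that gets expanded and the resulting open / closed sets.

step 1: expand (2,1) (f=5, h=2) → closed; open now [(0,3) g=1 f=7, (1,3) g=2 f=7, (2,0) g=4 f=5, (2,3) g=3 f=7, (3,1) g=4 f=5, (3,2) g=3 f=5]

expanded=(2,1); open=[(0,3) g=1 f=7, (1,3) g=2 f=7, (2,0) g=4 f=5, (2,3) g=3 f=7, (3,1) g=4 f=5, (3,2) g=3 f=5]; closed=[(0,1), (0,2), (1,2), (2,1), (2,2)]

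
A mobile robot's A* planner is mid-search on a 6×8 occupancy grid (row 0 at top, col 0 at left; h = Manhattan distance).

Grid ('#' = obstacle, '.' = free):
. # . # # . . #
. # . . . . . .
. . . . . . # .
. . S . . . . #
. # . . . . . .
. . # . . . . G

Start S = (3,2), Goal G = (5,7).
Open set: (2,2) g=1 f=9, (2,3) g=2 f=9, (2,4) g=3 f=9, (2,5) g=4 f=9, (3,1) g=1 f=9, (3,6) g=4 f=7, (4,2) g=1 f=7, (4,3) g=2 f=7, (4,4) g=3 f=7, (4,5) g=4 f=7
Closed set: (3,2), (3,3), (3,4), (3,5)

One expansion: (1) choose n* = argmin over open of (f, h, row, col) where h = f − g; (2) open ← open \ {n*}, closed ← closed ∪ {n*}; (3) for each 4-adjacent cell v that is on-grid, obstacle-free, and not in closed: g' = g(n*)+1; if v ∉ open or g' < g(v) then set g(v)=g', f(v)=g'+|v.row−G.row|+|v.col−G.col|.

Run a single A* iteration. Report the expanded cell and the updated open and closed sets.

step 1: expand (3,6) (f=7, h=3) → closed; open now [(2,2) g=1 f=9, (2,3) g=2 f=9, (2,4) g=3 f=9, (2,5) g=4 f=9, (3,1) g=1 f=9, (4,2) g=1 f=7, (4,3) g=2 f=7, (4,4) g=3 f=7, (4,5) g=4 f=7, (4,6) g=5 f=7]

expanded=(3,6); open=[(2,2) g=1 f=9, (2,3) g=2 f=9, (2,4) g=3 f=9, (2,5) g=4 f=9, (3,1) g=1 f=9, (4,2) g=1 f=7, (4,3) g=2 f=7, (4,4) g=3 f=7, (4,5) g=4 f=7, (4,6) g=5 f=7]; closed=[(3,2), (3,3), (3,4), (3,5), (3,6)]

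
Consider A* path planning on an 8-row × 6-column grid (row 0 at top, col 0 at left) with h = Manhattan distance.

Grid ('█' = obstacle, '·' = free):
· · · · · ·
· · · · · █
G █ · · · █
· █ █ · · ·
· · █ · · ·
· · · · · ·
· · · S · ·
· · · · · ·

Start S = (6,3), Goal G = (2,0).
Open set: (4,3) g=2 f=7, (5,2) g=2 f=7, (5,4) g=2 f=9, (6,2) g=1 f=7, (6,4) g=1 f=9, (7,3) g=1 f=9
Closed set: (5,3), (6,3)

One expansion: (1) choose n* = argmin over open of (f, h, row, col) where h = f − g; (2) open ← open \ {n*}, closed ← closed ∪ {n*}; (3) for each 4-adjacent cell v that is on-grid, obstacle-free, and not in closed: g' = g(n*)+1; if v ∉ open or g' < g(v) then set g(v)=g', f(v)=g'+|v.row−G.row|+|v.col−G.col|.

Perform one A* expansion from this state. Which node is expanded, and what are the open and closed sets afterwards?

expanded=(4,3); open=[(3,3) g=3 f=7, (4,4) g=3 f=9, (5,2) g=2 f=7, (5,4) g=2 f=9, (6,2) g=1 f=7, (6,4) g=1 f=9, (7,3) g=1 f=9]; closed=[(4,3), (5,3), (6,3)]

step 1: expand (4,3) (f=7, h=5) → closed; open now [(3,3) g=3 f=7, (4,4) g=3 f=9, (5,2) g=2 f=7, (5,4) g=2 f=9, (6,2) g=1 f=7, (6,4) g=1 f=9, (7,3) g=1 f=9]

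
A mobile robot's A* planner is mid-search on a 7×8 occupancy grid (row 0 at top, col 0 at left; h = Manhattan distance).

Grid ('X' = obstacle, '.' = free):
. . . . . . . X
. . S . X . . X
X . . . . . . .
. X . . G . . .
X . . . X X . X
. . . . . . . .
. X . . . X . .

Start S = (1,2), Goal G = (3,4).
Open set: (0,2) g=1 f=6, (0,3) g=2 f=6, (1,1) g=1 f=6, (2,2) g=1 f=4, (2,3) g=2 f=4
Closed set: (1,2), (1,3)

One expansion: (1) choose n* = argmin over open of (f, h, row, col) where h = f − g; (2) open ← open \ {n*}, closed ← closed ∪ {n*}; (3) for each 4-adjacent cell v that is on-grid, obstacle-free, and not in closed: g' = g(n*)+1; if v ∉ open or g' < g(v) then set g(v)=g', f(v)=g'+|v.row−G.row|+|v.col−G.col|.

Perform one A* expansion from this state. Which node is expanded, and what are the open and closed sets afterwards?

step 1: expand (2,3) (f=4, h=2) → closed; open now [(0,2) g=1 f=6, (0,3) g=2 f=6, (1,1) g=1 f=6, (2,2) g=1 f=4, (2,4) g=3 f=4, (3,3) g=3 f=4]

expanded=(2,3); open=[(0,2) g=1 f=6, (0,3) g=2 f=6, (1,1) g=1 f=6, (2,2) g=1 f=4, (2,4) g=3 f=4, (3,3) g=3 f=4]; closed=[(1,2), (1,3), (2,3)]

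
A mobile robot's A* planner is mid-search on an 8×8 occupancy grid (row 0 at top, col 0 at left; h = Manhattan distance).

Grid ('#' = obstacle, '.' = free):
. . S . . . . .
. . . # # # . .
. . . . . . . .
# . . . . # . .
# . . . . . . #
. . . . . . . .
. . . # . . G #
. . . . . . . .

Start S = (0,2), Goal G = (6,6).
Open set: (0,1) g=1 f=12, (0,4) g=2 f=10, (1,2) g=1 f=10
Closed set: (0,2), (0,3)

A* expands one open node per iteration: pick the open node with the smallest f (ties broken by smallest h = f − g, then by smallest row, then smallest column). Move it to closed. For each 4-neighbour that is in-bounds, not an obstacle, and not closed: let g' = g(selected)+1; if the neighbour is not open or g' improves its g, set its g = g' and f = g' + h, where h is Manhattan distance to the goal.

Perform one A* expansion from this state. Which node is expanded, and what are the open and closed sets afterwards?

step 1: expand (0,4) (f=10, h=8) → closed; open now [(0,1) g=1 f=12, (0,5) g=3 f=10, (1,2) g=1 f=10]

expanded=(0,4); open=[(0,1) g=1 f=12, (0,5) g=3 f=10, (1,2) g=1 f=10]; closed=[(0,2), (0,3), (0,4)]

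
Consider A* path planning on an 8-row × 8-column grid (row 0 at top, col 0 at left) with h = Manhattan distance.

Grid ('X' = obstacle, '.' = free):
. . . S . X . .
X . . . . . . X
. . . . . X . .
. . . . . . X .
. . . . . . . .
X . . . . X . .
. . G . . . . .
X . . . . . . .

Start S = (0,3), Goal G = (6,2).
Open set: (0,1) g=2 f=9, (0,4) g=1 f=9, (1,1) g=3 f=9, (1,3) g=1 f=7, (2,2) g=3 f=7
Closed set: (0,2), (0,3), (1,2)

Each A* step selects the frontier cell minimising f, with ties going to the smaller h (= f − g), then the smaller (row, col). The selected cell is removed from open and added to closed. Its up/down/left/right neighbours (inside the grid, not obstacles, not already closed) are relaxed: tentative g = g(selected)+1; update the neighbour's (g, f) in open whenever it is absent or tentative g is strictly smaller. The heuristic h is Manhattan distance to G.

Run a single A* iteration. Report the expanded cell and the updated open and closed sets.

step 1: expand (2,2) (f=7, h=4) → closed; open now [(0,1) g=2 f=9, (0,4) g=1 f=9, (1,1) g=3 f=9, (1,3) g=1 f=7, (2,1) g=4 f=9, (2,3) g=4 f=9, (3,2) g=4 f=7]

expanded=(2,2); open=[(0,1) g=2 f=9, (0,4) g=1 f=9, (1,1) g=3 f=9, (1,3) g=1 f=7, (2,1) g=4 f=9, (2,3) g=4 f=9, (3,2) g=4 f=7]; closed=[(0,2), (0,3), (1,2), (2,2)]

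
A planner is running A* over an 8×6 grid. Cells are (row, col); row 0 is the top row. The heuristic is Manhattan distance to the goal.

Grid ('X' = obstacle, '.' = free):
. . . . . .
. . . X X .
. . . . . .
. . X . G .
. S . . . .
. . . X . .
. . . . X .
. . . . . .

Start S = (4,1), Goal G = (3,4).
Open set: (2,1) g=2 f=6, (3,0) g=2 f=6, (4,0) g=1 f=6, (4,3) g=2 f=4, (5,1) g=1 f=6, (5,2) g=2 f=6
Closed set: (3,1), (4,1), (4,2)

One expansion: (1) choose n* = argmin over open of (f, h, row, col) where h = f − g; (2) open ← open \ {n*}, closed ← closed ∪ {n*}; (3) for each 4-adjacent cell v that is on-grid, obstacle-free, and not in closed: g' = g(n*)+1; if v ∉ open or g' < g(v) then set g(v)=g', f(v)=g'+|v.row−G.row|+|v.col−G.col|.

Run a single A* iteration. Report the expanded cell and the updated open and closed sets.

step 1: expand (4,3) (f=4, h=2) → closed; open now [(2,1) g=2 f=6, (3,0) g=2 f=6, (3,3) g=3 f=4, (4,0) g=1 f=6, (4,4) g=3 f=4, (5,1) g=1 f=6, (5,2) g=2 f=6]

expanded=(4,3); open=[(2,1) g=2 f=6, (3,0) g=2 f=6, (3,3) g=3 f=4, (4,0) g=1 f=6, (4,4) g=3 f=4, (5,1) g=1 f=6, (5,2) g=2 f=6]; closed=[(3,1), (4,1), (4,2), (4,3)]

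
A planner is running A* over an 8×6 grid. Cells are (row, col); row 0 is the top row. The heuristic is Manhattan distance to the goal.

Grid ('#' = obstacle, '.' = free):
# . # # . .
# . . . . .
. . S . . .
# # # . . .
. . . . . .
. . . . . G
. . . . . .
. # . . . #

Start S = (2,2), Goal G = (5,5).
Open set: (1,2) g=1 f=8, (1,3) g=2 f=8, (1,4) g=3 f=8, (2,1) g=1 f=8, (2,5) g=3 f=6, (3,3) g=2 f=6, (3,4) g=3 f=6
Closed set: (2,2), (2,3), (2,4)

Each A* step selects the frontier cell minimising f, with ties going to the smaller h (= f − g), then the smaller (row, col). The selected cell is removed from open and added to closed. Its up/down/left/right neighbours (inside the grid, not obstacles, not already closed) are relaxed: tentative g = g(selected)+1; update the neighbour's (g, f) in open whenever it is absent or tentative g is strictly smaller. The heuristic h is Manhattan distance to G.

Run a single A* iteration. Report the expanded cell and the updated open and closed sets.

step 1: expand (2,5) (f=6, h=3) → closed; open now [(1,2) g=1 f=8, (1,3) g=2 f=8, (1,4) g=3 f=8, (1,5) g=4 f=8, (2,1) g=1 f=8, (3,3) g=2 f=6, (3,4) g=3 f=6, (3,5) g=4 f=6]

expanded=(2,5); open=[(1,2) g=1 f=8, (1,3) g=2 f=8, (1,4) g=3 f=8, (1,5) g=4 f=8, (2,1) g=1 f=8, (3,3) g=2 f=6, (3,4) g=3 f=6, (3,5) g=4 f=6]; closed=[(2,2), (2,3), (2,4), (2,5)]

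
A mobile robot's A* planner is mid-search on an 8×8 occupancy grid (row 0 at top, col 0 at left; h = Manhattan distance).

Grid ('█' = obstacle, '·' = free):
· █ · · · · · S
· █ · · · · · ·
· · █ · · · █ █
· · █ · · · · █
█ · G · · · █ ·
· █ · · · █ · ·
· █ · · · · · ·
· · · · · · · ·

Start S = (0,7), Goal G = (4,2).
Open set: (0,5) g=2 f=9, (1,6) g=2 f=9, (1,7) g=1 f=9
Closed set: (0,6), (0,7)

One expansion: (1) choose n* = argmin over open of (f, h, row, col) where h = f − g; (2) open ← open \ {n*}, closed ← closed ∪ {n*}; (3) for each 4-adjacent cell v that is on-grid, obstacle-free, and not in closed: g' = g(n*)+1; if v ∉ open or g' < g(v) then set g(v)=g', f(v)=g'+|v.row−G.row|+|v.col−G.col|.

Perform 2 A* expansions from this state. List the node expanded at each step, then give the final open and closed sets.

order=[(0,5) → (0,4)]; open=[(0,3) g=4 f=9, (1,4) g=4 f=9, (1,5) g=3 f=9, (1,6) g=2 f=9, (1,7) g=1 f=9]; closed=[(0,4), (0,5), (0,6), (0,7)]

step 1: expand (0,5) (f=9, h=7) → closed; open now [(0,4) g=3 f=9, (1,5) g=3 f=9, (1,6) g=2 f=9, (1,7) g=1 f=9]
step 2: expand (0,4) (f=9, h=6) → closed; open now [(0,3) g=4 f=9, (1,4) g=4 f=9, (1,5) g=3 f=9, (1,6) g=2 f=9, (1,7) g=1 f=9]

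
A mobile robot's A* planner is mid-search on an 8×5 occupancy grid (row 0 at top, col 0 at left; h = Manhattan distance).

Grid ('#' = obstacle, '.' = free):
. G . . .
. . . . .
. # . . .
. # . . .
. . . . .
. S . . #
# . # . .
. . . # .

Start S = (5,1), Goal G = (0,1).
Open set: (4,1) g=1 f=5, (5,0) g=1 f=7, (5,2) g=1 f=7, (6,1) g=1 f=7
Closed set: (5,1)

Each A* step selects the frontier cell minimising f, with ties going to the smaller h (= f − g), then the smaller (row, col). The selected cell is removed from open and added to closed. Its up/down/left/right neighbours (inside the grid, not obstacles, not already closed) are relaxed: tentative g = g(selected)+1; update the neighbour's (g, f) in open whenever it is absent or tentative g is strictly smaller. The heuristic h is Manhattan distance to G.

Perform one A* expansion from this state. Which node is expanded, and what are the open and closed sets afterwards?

expanded=(4,1); open=[(4,0) g=2 f=7, (4,2) g=2 f=7, (5,0) g=1 f=7, (5,2) g=1 f=7, (6,1) g=1 f=7]; closed=[(4,1), (5,1)]

step 1: expand (4,1) (f=5, h=4) → closed; open now [(4,0) g=2 f=7, (4,2) g=2 f=7, (5,0) g=1 f=7, (5,2) g=1 f=7, (6,1) g=1 f=7]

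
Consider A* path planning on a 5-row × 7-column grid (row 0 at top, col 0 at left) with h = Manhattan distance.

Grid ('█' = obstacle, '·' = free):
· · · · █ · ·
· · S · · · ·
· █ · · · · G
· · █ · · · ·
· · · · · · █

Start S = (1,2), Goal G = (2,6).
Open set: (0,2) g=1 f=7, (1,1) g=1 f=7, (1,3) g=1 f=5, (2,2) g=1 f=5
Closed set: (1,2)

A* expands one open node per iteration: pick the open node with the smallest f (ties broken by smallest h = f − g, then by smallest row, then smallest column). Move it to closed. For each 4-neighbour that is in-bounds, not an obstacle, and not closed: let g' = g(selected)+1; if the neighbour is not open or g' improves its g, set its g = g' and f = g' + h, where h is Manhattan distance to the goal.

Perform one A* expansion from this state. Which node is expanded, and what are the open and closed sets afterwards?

expanded=(1,3); open=[(0,2) g=1 f=7, (0,3) g=2 f=7, (1,1) g=1 f=7, (1,4) g=2 f=5, (2,2) g=1 f=5, (2,3) g=2 f=5]; closed=[(1,2), (1,3)]

step 1: expand (1,3) (f=5, h=4) → closed; open now [(0,2) g=1 f=7, (0,3) g=2 f=7, (1,1) g=1 f=7, (1,4) g=2 f=5, (2,2) g=1 f=5, (2,3) g=2 f=5]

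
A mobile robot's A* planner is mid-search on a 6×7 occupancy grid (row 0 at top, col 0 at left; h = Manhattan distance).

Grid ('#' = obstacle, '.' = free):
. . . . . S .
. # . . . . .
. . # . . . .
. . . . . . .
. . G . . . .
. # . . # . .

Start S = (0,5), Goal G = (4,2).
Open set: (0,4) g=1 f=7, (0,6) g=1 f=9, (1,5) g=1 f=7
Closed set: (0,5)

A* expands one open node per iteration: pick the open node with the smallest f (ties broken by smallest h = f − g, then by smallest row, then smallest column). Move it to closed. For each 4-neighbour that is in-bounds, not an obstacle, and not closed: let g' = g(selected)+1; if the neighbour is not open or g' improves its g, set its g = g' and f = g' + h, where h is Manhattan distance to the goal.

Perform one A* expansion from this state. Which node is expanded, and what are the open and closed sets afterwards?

step 1: expand (0,4) (f=7, h=6) → closed; open now [(0,3) g=2 f=7, (0,6) g=1 f=9, (1,4) g=2 f=7, (1,5) g=1 f=7]

expanded=(0,4); open=[(0,3) g=2 f=7, (0,6) g=1 f=9, (1,4) g=2 f=7, (1,5) g=1 f=7]; closed=[(0,4), (0,5)]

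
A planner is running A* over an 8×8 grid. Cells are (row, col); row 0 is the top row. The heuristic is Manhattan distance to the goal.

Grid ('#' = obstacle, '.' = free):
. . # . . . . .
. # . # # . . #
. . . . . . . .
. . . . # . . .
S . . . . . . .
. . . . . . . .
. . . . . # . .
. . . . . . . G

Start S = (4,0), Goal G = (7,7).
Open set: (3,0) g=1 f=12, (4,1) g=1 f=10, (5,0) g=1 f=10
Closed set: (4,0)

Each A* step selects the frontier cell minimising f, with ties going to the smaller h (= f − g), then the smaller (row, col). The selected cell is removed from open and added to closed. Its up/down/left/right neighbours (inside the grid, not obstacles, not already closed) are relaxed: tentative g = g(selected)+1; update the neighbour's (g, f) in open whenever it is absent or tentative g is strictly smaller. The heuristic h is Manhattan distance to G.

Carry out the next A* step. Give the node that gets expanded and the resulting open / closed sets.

step 1: expand (4,1) (f=10, h=9) → closed; open now [(3,0) g=1 f=12, (3,1) g=2 f=12, (4,2) g=2 f=10, (5,0) g=1 f=10, (5,1) g=2 f=10]

expanded=(4,1); open=[(3,0) g=1 f=12, (3,1) g=2 f=12, (4,2) g=2 f=10, (5,0) g=1 f=10, (5,1) g=2 f=10]; closed=[(4,0), (4,1)]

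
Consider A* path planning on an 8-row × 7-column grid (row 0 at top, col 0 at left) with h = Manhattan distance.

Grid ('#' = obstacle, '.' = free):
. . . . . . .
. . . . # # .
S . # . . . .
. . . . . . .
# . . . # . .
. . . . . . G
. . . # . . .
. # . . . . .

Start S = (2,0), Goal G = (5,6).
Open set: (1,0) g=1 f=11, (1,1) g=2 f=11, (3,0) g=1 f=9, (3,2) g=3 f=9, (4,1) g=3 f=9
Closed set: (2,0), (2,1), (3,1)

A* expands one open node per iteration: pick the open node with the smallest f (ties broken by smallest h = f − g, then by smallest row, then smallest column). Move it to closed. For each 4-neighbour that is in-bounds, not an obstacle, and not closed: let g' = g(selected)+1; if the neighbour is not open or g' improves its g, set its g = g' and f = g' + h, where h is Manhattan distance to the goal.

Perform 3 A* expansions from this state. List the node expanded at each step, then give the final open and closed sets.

step 1: expand (3,2) (f=9, h=6) → closed; open now [(1,0) g=1 f=11, (1,1) g=2 f=11, (3,0) g=1 f=9, (3,3) g=4 f=9, (4,1) g=3 f=9, (4,2) g=4 f=9]
step 2: expand (3,3) (f=9, h=5) → closed; open now [(1,0) g=1 f=11, (1,1) g=2 f=11, (2,3) g=5 f=11, (3,0) g=1 f=9, (3,4) g=5 f=9, (4,1) g=3 f=9, (4,2) g=4 f=9, (4,3) g=5 f=9]
step 3: expand (3,4) (f=9, h=4) → closed; open now [(1,0) g=1 f=11, (1,1) g=2 f=11, (2,3) g=5 f=11, (2,4) g=6 f=11, (3,0) g=1 f=9, (3,5) g=6 f=9, (4,1) g=3 f=9, (4,2) g=4 f=9, (4,3) g=5 f=9]

order=[(3,2) → (3,3) → (3,4)]; open=[(1,0) g=1 f=11, (1,1) g=2 f=11, (2,3) g=5 f=11, (2,4) g=6 f=11, (3,0) g=1 f=9, (3,5) g=6 f=9, (4,1) g=3 f=9, (4,2) g=4 f=9, (4,3) g=5 f=9]; closed=[(2,0), (2,1), (3,1), (3,2), (3,3), (3,4)]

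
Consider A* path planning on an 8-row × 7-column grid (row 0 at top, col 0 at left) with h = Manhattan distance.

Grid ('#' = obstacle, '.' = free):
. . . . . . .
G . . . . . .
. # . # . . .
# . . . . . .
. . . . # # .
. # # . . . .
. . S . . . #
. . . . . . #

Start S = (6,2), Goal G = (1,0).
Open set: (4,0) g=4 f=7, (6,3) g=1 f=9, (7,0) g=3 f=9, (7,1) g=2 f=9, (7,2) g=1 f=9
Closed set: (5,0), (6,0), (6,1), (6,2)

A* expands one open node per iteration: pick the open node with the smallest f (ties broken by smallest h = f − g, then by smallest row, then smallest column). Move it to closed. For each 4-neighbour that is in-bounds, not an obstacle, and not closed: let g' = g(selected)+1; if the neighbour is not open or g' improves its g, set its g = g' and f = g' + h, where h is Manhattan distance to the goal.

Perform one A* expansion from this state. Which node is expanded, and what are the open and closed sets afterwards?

expanded=(4,0); open=[(4,1) g=5 f=9, (6,3) g=1 f=9, (7,0) g=3 f=9, (7,1) g=2 f=9, (7,2) g=1 f=9]; closed=[(4,0), (5,0), (6,0), (6,1), (6,2)]

step 1: expand (4,0) (f=7, h=3) → closed; open now [(4,1) g=5 f=9, (6,3) g=1 f=9, (7,0) g=3 f=9, (7,1) g=2 f=9, (7,2) g=1 f=9]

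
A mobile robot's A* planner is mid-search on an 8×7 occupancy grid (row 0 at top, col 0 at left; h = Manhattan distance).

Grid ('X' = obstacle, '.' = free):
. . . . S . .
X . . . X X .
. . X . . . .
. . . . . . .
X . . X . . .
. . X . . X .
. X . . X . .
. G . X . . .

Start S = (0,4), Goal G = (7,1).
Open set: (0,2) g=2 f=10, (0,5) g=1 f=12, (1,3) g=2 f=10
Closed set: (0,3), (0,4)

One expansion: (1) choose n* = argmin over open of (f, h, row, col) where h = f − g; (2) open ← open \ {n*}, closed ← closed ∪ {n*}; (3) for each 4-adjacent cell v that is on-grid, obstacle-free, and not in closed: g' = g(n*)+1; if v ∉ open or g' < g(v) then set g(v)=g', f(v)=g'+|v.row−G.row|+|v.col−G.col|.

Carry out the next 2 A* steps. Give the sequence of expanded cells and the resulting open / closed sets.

step 1: expand (0,2) (f=10, h=8) → closed; open now [(0,1) g=3 f=10, (0,5) g=1 f=12, (1,2) g=3 f=10, (1,3) g=2 f=10]
step 2: expand (0,1) (f=10, h=7) → closed; open now [(0,0) g=4 f=12, (0,5) g=1 f=12, (1,1) g=4 f=10, (1,2) g=3 f=10, (1,3) g=2 f=10]

order=[(0,2) → (0,1)]; open=[(0,0) g=4 f=12, (0,5) g=1 f=12, (1,1) g=4 f=10, (1,2) g=3 f=10, (1,3) g=2 f=10]; closed=[(0,1), (0,2), (0,3), (0,4)]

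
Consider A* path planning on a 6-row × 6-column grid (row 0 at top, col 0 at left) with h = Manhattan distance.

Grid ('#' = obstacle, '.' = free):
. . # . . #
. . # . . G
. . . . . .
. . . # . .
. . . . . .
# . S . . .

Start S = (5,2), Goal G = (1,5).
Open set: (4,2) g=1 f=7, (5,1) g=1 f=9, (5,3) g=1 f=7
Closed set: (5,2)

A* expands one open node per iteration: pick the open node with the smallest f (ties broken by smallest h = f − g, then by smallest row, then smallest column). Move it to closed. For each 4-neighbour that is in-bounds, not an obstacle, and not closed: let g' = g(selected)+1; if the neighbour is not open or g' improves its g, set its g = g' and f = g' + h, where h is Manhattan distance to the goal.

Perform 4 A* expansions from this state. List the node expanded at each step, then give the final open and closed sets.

step 1: expand (4,2) (f=7, h=6) → closed; open now [(3,2) g=2 f=7, (4,1) g=2 f=9, (4,3) g=2 f=7, (5,1) g=1 f=9, (5,3) g=1 f=7]
step 2: expand (3,2) (f=7, h=5) → closed; open now [(2,2) g=3 f=7, (3,1) g=3 f=9, (4,1) g=2 f=9, (4,3) g=2 f=7, (5,1) g=1 f=9, (5,3) g=1 f=7]
step 3: expand (2,2) (f=7, h=4) → closed; open now [(2,1) g=4 f=9, (2,3) g=4 f=7, (3,1) g=3 f=9, (4,1) g=2 f=9, (4,3) g=2 f=7, (5,1) g=1 f=9, (5,3) g=1 f=7]
step 4: expand (2,3) (f=7, h=3) → closed; open now [(1,3) g=5 f=7, (2,1) g=4 f=9, (2,4) g=5 f=7, (3,1) g=3 f=9, (4,1) g=2 f=9, (4,3) g=2 f=7, (5,1) g=1 f=9, (5,3) g=1 f=7]

order=[(4,2) → (3,2) → (2,2) → (2,3)]; open=[(1,3) g=5 f=7, (2,1) g=4 f=9, (2,4) g=5 f=7, (3,1) g=3 f=9, (4,1) g=2 f=9, (4,3) g=2 f=7, (5,1) g=1 f=9, (5,3) g=1 f=7]; closed=[(2,2), (2,3), (3,2), (4,2), (5,2)]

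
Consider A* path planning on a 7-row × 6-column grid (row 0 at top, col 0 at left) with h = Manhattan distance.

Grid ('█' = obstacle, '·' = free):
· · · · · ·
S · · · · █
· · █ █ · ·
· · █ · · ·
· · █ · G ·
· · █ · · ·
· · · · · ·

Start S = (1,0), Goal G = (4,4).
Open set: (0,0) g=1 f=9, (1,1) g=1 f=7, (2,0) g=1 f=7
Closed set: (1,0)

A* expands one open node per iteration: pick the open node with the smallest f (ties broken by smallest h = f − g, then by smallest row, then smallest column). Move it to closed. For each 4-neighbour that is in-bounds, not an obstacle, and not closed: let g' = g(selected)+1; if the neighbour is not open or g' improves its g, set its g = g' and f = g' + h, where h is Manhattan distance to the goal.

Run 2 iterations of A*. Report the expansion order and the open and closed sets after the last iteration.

step 1: expand (1,1) (f=7, h=6) → closed; open now [(0,0) g=1 f=9, (0,1) g=2 f=9, (1,2) g=2 f=7, (2,0) g=1 f=7, (2,1) g=2 f=7]
step 2: expand (1,2) (f=7, h=5) → closed; open now [(0,0) g=1 f=9, (0,1) g=2 f=9, (0,2) g=3 f=9, (1,3) g=3 f=7, (2,0) g=1 f=7, (2,1) g=2 f=7]

order=[(1,1) → (1,2)]; open=[(0,0) g=1 f=9, (0,1) g=2 f=9, (0,2) g=3 f=9, (1,3) g=3 f=7, (2,0) g=1 f=7, (2,1) g=2 f=7]; closed=[(1,0), (1,1), (1,2)]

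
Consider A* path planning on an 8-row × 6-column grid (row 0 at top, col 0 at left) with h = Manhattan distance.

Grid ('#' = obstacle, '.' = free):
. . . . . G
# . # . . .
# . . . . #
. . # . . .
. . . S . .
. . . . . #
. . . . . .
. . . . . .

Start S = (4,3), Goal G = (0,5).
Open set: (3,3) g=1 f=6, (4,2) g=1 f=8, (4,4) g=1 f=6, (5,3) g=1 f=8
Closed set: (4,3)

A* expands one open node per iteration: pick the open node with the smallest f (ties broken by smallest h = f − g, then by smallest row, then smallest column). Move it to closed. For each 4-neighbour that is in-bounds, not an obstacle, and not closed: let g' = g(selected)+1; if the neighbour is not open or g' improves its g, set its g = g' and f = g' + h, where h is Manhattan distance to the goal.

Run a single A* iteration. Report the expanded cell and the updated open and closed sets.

step 1: expand (3,3) (f=6, h=5) → closed; open now [(2,3) g=2 f=6, (3,4) g=2 f=6, (4,2) g=1 f=8, (4,4) g=1 f=6, (5,3) g=1 f=8]

expanded=(3,3); open=[(2,3) g=2 f=6, (3,4) g=2 f=6, (4,2) g=1 f=8, (4,4) g=1 f=6, (5,3) g=1 f=8]; closed=[(3,3), (4,3)]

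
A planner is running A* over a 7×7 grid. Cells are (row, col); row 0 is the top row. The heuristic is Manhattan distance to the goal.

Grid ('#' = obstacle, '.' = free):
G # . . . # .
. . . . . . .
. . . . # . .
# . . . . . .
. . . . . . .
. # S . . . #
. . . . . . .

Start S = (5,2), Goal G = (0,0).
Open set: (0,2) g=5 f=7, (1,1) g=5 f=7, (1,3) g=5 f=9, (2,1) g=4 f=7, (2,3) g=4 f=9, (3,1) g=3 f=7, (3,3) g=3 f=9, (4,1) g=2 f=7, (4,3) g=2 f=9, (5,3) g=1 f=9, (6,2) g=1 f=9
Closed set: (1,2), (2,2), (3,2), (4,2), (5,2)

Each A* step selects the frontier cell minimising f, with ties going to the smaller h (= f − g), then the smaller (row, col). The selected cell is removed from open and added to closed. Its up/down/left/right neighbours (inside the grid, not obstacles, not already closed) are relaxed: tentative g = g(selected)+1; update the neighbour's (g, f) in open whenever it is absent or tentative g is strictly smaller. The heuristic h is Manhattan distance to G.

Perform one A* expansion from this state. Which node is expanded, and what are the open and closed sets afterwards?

expanded=(0,2); open=[(0,3) g=6 f=9, (1,1) g=5 f=7, (1,3) g=5 f=9, (2,1) g=4 f=7, (2,3) g=4 f=9, (3,1) g=3 f=7, (3,3) g=3 f=9, (4,1) g=2 f=7, (4,3) g=2 f=9, (5,3) g=1 f=9, (6,2) g=1 f=9]; closed=[(0,2), (1,2), (2,2), (3,2), (4,2), (5,2)]

step 1: expand (0,2) (f=7, h=2) → closed; open now [(0,3) g=6 f=9, (1,1) g=5 f=7, (1,3) g=5 f=9, (2,1) g=4 f=7, (2,3) g=4 f=9, (3,1) g=3 f=7, (3,3) g=3 f=9, (4,1) g=2 f=7, (4,3) g=2 f=9, (5,3) g=1 f=9, (6,2) g=1 f=9]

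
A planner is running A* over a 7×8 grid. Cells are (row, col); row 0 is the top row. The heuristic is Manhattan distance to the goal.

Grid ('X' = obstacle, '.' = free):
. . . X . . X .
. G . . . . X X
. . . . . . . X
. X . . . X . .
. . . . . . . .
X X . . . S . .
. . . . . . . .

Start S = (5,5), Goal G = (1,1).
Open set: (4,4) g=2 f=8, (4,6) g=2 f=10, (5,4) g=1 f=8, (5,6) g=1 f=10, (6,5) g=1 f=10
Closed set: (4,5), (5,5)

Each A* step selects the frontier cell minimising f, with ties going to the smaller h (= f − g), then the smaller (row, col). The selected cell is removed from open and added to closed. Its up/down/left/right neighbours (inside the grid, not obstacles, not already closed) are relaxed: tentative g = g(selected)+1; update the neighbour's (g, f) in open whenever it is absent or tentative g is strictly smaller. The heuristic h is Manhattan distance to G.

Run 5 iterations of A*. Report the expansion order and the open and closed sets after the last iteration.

order=[(4,4) → (3,4) → (2,4) → (1,4) → (1,3)]; open=[(0,4) g=6 f=10, (1,2) g=7 f=8, (1,5) g=6 f=10, (2,3) g=5 f=8, (2,5) g=5 f=10, (3,3) g=4 f=8, (4,3) g=3 f=8, (4,6) g=2 f=10, (5,4) g=1 f=8, (5,6) g=1 f=10, (6,5) g=1 f=10]; closed=[(1,3), (1,4), (2,4), (3,4), (4,4), (4,5), (5,5)]

step 1: expand (4,4) (f=8, h=6) → closed; open now [(3,4) g=3 f=8, (4,3) g=3 f=8, (4,6) g=2 f=10, (5,4) g=1 f=8, (5,6) g=1 f=10, (6,5) g=1 f=10]
step 2: expand (3,4) (f=8, h=5) → closed; open now [(2,4) g=4 f=8, (3,3) g=4 f=8, (4,3) g=3 f=8, (4,6) g=2 f=10, (5,4) g=1 f=8, (5,6) g=1 f=10, (6,5) g=1 f=10]
step 3: expand (2,4) (f=8, h=4) → closed; open now [(1,4) g=5 f=8, (2,3) g=5 f=8, (2,5) g=5 f=10, (3,3) g=4 f=8, (4,3) g=3 f=8, (4,6) g=2 f=10, (5,4) g=1 f=8, (5,6) g=1 f=10, (6,5) g=1 f=10]
step 4: expand (1,4) (f=8, h=3) → closed; open now [(0,4) g=6 f=10, (1,3) g=6 f=8, (1,5) g=6 f=10, (2,3) g=5 f=8, (2,5) g=5 f=10, (3,3) g=4 f=8, (4,3) g=3 f=8, (4,6) g=2 f=10, (5,4) g=1 f=8, (5,6) g=1 f=10, (6,5) g=1 f=10]
step 5: expand (1,3) (f=8, h=2) → closed; open now [(0,4) g=6 f=10, (1,2) g=7 f=8, (1,5) g=6 f=10, (2,3) g=5 f=8, (2,5) g=5 f=10, (3,3) g=4 f=8, (4,3) g=3 f=8, (4,6) g=2 f=10, (5,4) g=1 f=8, (5,6) g=1 f=10, (6,5) g=1 f=10]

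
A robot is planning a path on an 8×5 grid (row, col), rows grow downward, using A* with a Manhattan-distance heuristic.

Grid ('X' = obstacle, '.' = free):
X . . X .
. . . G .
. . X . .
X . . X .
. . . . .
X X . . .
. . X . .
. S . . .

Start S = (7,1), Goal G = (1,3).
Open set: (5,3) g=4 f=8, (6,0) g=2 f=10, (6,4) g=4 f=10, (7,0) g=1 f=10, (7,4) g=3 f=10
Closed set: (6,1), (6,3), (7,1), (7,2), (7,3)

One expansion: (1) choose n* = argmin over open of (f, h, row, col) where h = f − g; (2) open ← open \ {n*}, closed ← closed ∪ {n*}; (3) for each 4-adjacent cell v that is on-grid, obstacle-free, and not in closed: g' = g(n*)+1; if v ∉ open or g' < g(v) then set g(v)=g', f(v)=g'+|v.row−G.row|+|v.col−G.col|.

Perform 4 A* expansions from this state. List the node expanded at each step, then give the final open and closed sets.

step 1: expand (5,3) (f=8, h=4) → closed; open now [(4,3) g=5 f=8, (5,2) g=5 f=10, (5,4) g=5 f=10, (6,0) g=2 f=10, (6,4) g=4 f=10, (7,0) g=1 f=10, (7,4) g=3 f=10]
step 2: expand (4,3) (f=8, h=3) → closed; open now [(4,2) g=6 f=10, (4,4) g=6 f=10, (5,2) g=5 f=10, (5,4) g=5 f=10, (6,0) g=2 f=10, (6,4) g=4 f=10, (7,0) g=1 f=10, (7,4) g=3 f=10]
step 3: expand (4,2) (f=10, h=4) → closed; open now [(3,2) g=7 f=10, (4,1) g=7 f=12, (4,4) g=6 f=10, (5,2) g=5 f=10, (5,4) g=5 f=10, (6,0) g=2 f=10, (6,4) g=4 f=10, (7,0) g=1 f=10, (7,4) g=3 f=10]
step 4: expand (3,2) (f=10, h=3) → closed; open now [(3,1) g=8 f=12, (4,1) g=7 f=12, (4,4) g=6 f=10, (5,2) g=5 f=10, (5,4) g=5 f=10, (6,0) g=2 f=10, (6,4) g=4 f=10, (7,0) g=1 f=10, (7,4) g=3 f=10]

order=[(5,3) → (4,3) → (4,2) → (3,2)]; open=[(3,1) g=8 f=12, (4,1) g=7 f=12, (4,4) g=6 f=10, (5,2) g=5 f=10, (5,4) g=5 f=10, (6,0) g=2 f=10, (6,4) g=4 f=10, (7,0) g=1 f=10, (7,4) g=3 f=10]; closed=[(3,2), (4,2), (4,3), (5,3), (6,1), (6,3), (7,1), (7,2), (7,3)]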